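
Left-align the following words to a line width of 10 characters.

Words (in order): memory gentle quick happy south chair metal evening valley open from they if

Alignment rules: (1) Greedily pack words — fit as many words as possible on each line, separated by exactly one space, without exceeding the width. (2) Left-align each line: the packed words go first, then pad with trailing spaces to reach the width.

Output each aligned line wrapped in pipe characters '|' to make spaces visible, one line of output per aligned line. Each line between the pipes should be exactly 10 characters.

Answer: |memory    |
|gentle    |
|quick     |
|happy     |
|south     |
|chair     |
|metal     |
|evening   |
|valley    |
|open from |
|they if   |

Derivation:
Line 1: ['memory'] (min_width=6, slack=4)
Line 2: ['gentle'] (min_width=6, slack=4)
Line 3: ['quick'] (min_width=5, slack=5)
Line 4: ['happy'] (min_width=5, slack=5)
Line 5: ['south'] (min_width=5, slack=5)
Line 6: ['chair'] (min_width=5, slack=5)
Line 7: ['metal'] (min_width=5, slack=5)
Line 8: ['evening'] (min_width=7, slack=3)
Line 9: ['valley'] (min_width=6, slack=4)
Line 10: ['open', 'from'] (min_width=9, slack=1)
Line 11: ['they', 'if'] (min_width=7, slack=3)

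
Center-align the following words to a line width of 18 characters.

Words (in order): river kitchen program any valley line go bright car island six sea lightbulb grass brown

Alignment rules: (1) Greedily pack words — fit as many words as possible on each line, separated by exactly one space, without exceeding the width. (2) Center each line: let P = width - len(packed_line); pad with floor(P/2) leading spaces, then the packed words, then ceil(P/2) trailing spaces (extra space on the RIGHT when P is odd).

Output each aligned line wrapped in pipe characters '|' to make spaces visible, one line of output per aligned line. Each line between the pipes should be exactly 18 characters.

Answer: |  river kitchen   |
|program any valley|
|line go bright car|
|  island six sea  |
| lightbulb grass  |
|      brown       |

Derivation:
Line 1: ['river', 'kitchen'] (min_width=13, slack=5)
Line 2: ['program', 'any', 'valley'] (min_width=18, slack=0)
Line 3: ['line', 'go', 'bright', 'car'] (min_width=18, slack=0)
Line 4: ['island', 'six', 'sea'] (min_width=14, slack=4)
Line 5: ['lightbulb', 'grass'] (min_width=15, slack=3)
Line 6: ['brown'] (min_width=5, slack=13)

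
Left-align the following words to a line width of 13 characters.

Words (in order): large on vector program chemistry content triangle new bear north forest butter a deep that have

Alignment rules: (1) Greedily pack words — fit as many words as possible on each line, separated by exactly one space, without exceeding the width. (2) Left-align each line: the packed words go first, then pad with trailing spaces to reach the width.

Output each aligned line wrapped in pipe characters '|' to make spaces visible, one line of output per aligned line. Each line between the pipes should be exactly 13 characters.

Answer: |large on     |
|vector       |
|program      |
|chemistry    |
|content      |
|triangle new |
|bear north   |
|forest butter|
|a deep that  |
|have         |

Derivation:
Line 1: ['large', 'on'] (min_width=8, slack=5)
Line 2: ['vector'] (min_width=6, slack=7)
Line 3: ['program'] (min_width=7, slack=6)
Line 4: ['chemistry'] (min_width=9, slack=4)
Line 5: ['content'] (min_width=7, slack=6)
Line 6: ['triangle', 'new'] (min_width=12, slack=1)
Line 7: ['bear', 'north'] (min_width=10, slack=3)
Line 8: ['forest', 'butter'] (min_width=13, slack=0)
Line 9: ['a', 'deep', 'that'] (min_width=11, slack=2)
Line 10: ['have'] (min_width=4, slack=9)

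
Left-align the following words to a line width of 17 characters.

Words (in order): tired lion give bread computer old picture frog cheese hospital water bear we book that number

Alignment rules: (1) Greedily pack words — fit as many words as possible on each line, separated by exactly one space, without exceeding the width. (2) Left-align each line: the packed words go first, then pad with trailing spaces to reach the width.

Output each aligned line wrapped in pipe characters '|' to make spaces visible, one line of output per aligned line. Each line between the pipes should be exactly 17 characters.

Line 1: ['tired', 'lion', 'give'] (min_width=15, slack=2)
Line 2: ['bread', 'computer'] (min_width=14, slack=3)
Line 3: ['old', 'picture', 'frog'] (min_width=16, slack=1)
Line 4: ['cheese', 'hospital'] (min_width=15, slack=2)
Line 5: ['water', 'bear', 'we'] (min_width=13, slack=4)
Line 6: ['book', 'that', 'number'] (min_width=16, slack=1)

Answer: |tired lion give  |
|bread computer   |
|old picture frog |
|cheese hospital  |
|water bear we    |
|book that number |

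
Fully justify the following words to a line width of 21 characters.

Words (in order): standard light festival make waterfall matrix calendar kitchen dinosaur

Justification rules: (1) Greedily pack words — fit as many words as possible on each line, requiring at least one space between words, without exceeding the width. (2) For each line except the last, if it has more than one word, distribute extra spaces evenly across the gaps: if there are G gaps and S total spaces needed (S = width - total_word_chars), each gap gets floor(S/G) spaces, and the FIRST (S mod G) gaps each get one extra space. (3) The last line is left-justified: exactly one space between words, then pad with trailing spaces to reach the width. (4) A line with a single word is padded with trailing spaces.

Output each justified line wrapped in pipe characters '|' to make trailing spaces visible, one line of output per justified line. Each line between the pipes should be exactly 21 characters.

Answer: |standard        light|
|festival         make|
|waterfall      matrix|
|calendar      kitchen|
|dinosaur             |

Derivation:
Line 1: ['standard', 'light'] (min_width=14, slack=7)
Line 2: ['festival', 'make'] (min_width=13, slack=8)
Line 3: ['waterfall', 'matrix'] (min_width=16, slack=5)
Line 4: ['calendar', 'kitchen'] (min_width=16, slack=5)
Line 5: ['dinosaur'] (min_width=8, slack=13)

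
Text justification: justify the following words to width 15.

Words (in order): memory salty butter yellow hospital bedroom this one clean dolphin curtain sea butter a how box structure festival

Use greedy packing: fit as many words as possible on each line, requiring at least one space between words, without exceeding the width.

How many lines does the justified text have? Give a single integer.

Answer: 10

Derivation:
Line 1: ['memory', 'salty'] (min_width=12, slack=3)
Line 2: ['butter', 'yellow'] (min_width=13, slack=2)
Line 3: ['hospital'] (min_width=8, slack=7)
Line 4: ['bedroom', 'this'] (min_width=12, slack=3)
Line 5: ['one', 'clean'] (min_width=9, slack=6)
Line 6: ['dolphin', 'curtain'] (min_width=15, slack=0)
Line 7: ['sea', 'butter', 'a'] (min_width=12, slack=3)
Line 8: ['how', 'box'] (min_width=7, slack=8)
Line 9: ['structure'] (min_width=9, slack=6)
Line 10: ['festival'] (min_width=8, slack=7)
Total lines: 10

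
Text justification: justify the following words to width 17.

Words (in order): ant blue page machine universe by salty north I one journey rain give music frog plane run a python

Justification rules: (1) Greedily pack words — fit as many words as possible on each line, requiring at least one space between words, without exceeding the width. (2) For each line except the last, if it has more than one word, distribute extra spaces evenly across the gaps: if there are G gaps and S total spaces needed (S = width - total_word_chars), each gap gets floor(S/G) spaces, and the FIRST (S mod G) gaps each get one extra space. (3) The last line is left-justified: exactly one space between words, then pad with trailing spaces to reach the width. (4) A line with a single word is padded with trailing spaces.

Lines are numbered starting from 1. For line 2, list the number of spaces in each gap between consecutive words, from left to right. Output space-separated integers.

Line 1: ['ant', 'blue', 'page'] (min_width=13, slack=4)
Line 2: ['machine', 'universe'] (min_width=16, slack=1)
Line 3: ['by', 'salty', 'north', 'I'] (min_width=16, slack=1)
Line 4: ['one', 'journey', 'rain'] (min_width=16, slack=1)
Line 5: ['give', 'music', 'frog'] (min_width=15, slack=2)
Line 6: ['plane', 'run', 'a'] (min_width=11, slack=6)
Line 7: ['python'] (min_width=6, slack=11)

Answer: 2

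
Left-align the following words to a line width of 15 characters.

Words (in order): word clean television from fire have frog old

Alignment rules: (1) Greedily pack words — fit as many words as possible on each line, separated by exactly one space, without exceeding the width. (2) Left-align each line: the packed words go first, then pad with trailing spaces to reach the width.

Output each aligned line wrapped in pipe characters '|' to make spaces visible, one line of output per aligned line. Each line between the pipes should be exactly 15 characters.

Line 1: ['word', 'clean'] (min_width=10, slack=5)
Line 2: ['television', 'from'] (min_width=15, slack=0)
Line 3: ['fire', 'have', 'frog'] (min_width=14, slack=1)
Line 4: ['old'] (min_width=3, slack=12)

Answer: |word clean     |
|television from|
|fire have frog |
|old            |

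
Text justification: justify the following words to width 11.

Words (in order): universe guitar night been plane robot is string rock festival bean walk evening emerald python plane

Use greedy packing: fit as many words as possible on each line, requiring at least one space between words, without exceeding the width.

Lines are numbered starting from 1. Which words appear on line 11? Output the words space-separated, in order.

Answer: python

Derivation:
Line 1: ['universe'] (min_width=8, slack=3)
Line 2: ['guitar'] (min_width=6, slack=5)
Line 3: ['night', 'been'] (min_width=10, slack=1)
Line 4: ['plane', 'robot'] (min_width=11, slack=0)
Line 5: ['is', 'string'] (min_width=9, slack=2)
Line 6: ['rock'] (min_width=4, slack=7)
Line 7: ['festival'] (min_width=8, slack=3)
Line 8: ['bean', 'walk'] (min_width=9, slack=2)
Line 9: ['evening'] (min_width=7, slack=4)
Line 10: ['emerald'] (min_width=7, slack=4)
Line 11: ['python'] (min_width=6, slack=5)
Line 12: ['plane'] (min_width=5, slack=6)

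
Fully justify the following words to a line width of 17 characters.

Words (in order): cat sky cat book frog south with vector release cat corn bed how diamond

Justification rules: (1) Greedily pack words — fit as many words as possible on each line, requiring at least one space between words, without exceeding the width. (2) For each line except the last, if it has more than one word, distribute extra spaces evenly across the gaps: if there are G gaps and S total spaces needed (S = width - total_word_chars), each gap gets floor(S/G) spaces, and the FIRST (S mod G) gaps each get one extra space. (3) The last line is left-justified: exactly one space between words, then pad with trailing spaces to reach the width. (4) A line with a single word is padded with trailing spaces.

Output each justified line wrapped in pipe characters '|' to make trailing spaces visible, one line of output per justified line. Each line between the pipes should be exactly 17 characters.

Answer: |cat  sky cat book|
|frog  south  with|
|vector    release|
|cat  corn bed how|
|diamond          |

Derivation:
Line 1: ['cat', 'sky', 'cat', 'book'] (min_width=16, slack=1)
Line 2: ['frog', 'south', 'with'] (min_width=15, slack=2)
Line 3: ['vector', 'release'] (min_width=14, slack=3)
Line 4: ['cat', 'corn', 'bed', 'how'] (min_width=16, slack=1)
Line 5: ['diamond'] (min_width=7, slack=10)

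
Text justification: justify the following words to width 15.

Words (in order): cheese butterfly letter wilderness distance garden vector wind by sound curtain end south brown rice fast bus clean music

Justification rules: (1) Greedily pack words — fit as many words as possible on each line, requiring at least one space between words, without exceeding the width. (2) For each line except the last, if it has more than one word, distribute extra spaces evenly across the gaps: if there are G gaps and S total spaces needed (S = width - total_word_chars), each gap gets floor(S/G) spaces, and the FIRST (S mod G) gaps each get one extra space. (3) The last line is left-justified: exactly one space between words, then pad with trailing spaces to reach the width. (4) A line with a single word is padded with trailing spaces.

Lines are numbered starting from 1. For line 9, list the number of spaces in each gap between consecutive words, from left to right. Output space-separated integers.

Line 1: ['cheese'] (min_width=6, slack=9)
Line 2: ['butterfly'] (min_width=9, slack=6)
Line 3: ['letter'] (min_width=6, slack=9)
Line 4: ['wilderness'] (min_width=10, slack=5)
Line 5: ['distance', 'garden'] (min_width=15, slack=0)
Line 6: ['vector', 'wind', 'by'] (min_width=14, slack=1)
Line 7: ['sound', 'curtain'] (min_width=13, slack=2)
Line 8: ['end', 'south', 'brown'] (min_width=15, slack=0)
Line 9: ['rice', 'fast', 'bus'] (min_width=13, slack=2)
Line 10: ['clean', 'music'] (min_width=11, slack=4)

Answer: 2 2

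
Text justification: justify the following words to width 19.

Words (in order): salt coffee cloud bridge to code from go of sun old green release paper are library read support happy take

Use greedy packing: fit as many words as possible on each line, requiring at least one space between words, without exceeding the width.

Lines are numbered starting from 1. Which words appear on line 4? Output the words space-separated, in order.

Answer: release paper are

Derivation:
Line 1: ['salt', 'coffee', 'cloud'] (min_width=17, slack=2)
Line 2: ['bridge', 'to', 'code', 'from'] (min_width=19, slack=0)
Line 3: ['go', 'of', 'sun', 'old', 'green'] (min_width=19, slack=0)
Line 4: ['release', 'paper', 'are'] (min_width=17, slack=2)
Line 5: ['library', 'read'] (min_width=12, slack=7)
Line 6: ['support', 'happy', 'take'] (min_width=18, slack=1)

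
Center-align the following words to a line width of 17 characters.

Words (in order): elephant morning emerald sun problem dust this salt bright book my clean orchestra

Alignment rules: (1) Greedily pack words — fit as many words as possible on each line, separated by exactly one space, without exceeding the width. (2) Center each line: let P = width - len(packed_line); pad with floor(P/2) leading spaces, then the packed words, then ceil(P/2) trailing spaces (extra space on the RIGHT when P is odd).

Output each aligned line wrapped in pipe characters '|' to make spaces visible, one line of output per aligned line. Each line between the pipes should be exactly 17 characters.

Answer: |elephant morning |
|   emerald sun   |
|problem dust this|
|salt bright book |
|    my clean     |
|    orchestra    |

Derivation:
Line 1: ['elephant', 'morning'] (min_width=16, slack=1)
Line 2: ['emerald', 'sun'] (min_width=11, slack=6)
Line 3: ['problem', 'dust', 'this'] (min_width=17, slack=0)
Line 4: ['salt', 'bright', 'book'] (min_width=16, slack=1)
Line 5: ['my', 'clean'] (min_width=8, slack=9)
Line 6: ['orchestra'] (min_width=9, slack=8)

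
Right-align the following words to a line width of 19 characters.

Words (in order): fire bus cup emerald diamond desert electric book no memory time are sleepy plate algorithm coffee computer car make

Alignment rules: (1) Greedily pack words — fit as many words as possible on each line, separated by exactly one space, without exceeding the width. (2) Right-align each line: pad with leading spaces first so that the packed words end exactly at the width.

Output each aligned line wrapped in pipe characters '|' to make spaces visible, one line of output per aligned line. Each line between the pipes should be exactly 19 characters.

Answer: |       fire bus cup|
|    emerald diamond|
|    desert electric|
|book no memory time|
|   are sleepy plate|
|   algorithm coffee|
|  computer car make|

Derivation:
Line 1: ['fire', 'bus', 'cup'] (min_width=12, slack=7)
Line 2: ['emerald', 'diamond'] (min_width=15, slack=4)
Line 3: ['desert', 'electric'] (min_width=15, slack=4)
Line 4: ['book', 'no', 'memory', 'time'] (min_width=19, slack=0)
Line 5: ['are', 'sleepy', 'plate'] (min_width=16, slack=3)
Line 6: ['algorithm', 'coffee'] (min_width=16, slack=3)
Line 7: ['computer', 'car', 'make'] (min_width=17, slack=2)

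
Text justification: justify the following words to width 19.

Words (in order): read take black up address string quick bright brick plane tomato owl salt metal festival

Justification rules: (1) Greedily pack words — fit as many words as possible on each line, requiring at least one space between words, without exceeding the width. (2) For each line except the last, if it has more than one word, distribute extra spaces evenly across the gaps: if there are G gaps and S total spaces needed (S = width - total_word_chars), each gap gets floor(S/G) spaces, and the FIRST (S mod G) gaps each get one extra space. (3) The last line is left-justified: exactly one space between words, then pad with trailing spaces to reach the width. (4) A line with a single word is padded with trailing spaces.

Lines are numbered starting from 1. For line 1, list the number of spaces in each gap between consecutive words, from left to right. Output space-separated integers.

Answer: 2 1 1

Derivation:
Line 1: ['read', 'take', 'black', 'up'] (min_width=18, slack=1)
Line 2: ['address', 'string'] (min_width=14, slack=5)
Line 3: ['quick', 'bright', 'brick'] (min_width=18, slack=1)
Line 4: ['plane', 'tomato', 'owl'] (min_width=16, slack=3)
Line 5: ['salt', 'metal', 'festival'] (min_width=19, slack=0)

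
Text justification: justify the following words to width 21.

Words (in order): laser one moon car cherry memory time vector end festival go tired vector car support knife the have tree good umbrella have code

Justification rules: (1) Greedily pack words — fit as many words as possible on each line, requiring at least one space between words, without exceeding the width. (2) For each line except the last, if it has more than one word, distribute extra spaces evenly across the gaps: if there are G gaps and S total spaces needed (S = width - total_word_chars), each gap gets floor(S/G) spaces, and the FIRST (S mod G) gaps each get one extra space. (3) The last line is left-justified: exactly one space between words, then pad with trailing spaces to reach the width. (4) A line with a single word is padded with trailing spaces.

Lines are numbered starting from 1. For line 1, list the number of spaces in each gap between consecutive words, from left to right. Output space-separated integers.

Answer: 2 2 2

Derivation:
Line 1: ['laser', 'one', 'moon', 'car'] (min_width=18, slack=3)
Line 2: ['cherry', 'memory', 'time'] (min_width=18, slack=3)
Line 3: ['vector', 'end', 'festival'] (min_width=19, slack=2)
Line 4: ['go', 'tired', 'vector', 'car'] (min_width=19, slack=2)
Line 5: ['support', 'knife', 'the'] (min_width=17, slack=4)
Line 6: ['have', 'tree', 'good'] (min_width=14, slack=7)
Line 7: ['umbrella', 'have', 'code'] (min_width=18, slack=3)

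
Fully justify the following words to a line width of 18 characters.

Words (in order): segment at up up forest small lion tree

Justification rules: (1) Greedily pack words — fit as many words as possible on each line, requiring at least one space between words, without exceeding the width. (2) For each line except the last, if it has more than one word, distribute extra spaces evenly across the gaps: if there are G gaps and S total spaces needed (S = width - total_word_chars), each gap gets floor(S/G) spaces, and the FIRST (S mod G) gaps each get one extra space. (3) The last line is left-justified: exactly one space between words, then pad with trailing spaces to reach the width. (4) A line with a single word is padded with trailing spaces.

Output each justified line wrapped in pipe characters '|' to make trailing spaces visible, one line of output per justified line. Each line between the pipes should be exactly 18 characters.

Answer: |segment  at  up up|
|forest  small lion|
|tree              |

Derivation:
Line 1: ['segment', 'at', 'up', 'up'] (min_width=16, slack=2)
Line 2: ['forest', 'small', 'lion'] (min_width=17, slack=1)
Line 3: ['tree'] (min_width=4, slack=14)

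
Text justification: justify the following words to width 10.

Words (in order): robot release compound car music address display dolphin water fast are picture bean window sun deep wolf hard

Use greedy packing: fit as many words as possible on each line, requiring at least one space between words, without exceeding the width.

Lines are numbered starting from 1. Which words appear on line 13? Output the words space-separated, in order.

Line 1: ['robot'] (min_width=5, slack=5)
Line 2: ['release'] (min_width=7, slack=3)
Line 3: ['compound'] (min_width=8, slack=2)
Line 4: ['car', 'music'] (min_width=9, slack=1)
Line 5: ['address'] (min_width=7, slack=3)
Line 6: ['display'] (min_width=7, slack=3)
Line 7: ['dolphin'] (min_width=7, slack=3)
Line 8: ['water', 'fast'] (min_width=10, slack=0)
Line 9: ['are'] (min_width=3, slack=7)
Line 10: ['picture'] (min_width=7, slack=3)
Line 11: ['bean'] (min_width=4, slack=6)
Line 12: ['window', 'sun'] (min_width=10, slack=0)
Line 13: ['deep', 'wolf'] (min_width=9, slack=1)
Line 14: ['hard'] (min_width=4, slack=6)

Answer: deep wolf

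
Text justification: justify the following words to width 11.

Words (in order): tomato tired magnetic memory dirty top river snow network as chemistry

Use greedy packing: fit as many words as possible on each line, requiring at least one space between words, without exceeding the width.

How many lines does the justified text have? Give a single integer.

Answer: 8

Derivation:
Line 1: ['tomato'] (min_width=6, slack=5)
Line 2: ['tired'] (min_width=5, slack=6)
Line 3: ['magnetic'] (min_width=8, slack=3)
Line 4: ['memory'] (min_width=6, slack=5)
Line 5: ['dirty', 'top'] (min_width=9, slack=2)
Line 6: ['river', 'snow'] (min_width=10, slack=1)
Line 7: ['network', 'as'] (min_width=10, slack=1)
Line 8: ['chemistry'] (min_width=9, slack=2)
Total lines: 8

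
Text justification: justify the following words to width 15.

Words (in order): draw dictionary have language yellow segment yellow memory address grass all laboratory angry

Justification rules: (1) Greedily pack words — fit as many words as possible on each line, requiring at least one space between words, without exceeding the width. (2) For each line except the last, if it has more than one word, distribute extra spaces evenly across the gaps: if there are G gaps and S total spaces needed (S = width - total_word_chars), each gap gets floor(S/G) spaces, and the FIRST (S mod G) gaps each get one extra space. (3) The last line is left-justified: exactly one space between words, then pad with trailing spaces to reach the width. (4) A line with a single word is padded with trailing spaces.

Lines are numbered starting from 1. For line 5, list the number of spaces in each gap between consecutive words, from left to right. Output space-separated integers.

Line 1: ['draw', 'dictionary'] (min_width=15, slack=0)
Line 2: ['have', 'language'] (min_width=13, slack=2)
Line 3: ['yellow', 'segment'] (min_width=14, slack=1)
Line 4: ['yellow', 'memory'] (min_width=13, slack=2)
Line 5: ['address', 'grass'] (min_width=13, slack=2)
Line 6: ['all', 'laboratory'] (min_width=14, slack=1)
Line 7: ['angry'] (min_width=5, slack=10)

Answer: 3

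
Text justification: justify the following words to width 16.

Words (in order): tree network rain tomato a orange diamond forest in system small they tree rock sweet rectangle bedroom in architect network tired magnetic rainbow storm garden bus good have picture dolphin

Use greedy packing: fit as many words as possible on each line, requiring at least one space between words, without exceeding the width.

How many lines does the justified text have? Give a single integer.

Answer: 14

Derivation:
Line 1: ['tree', 'network'] (min_width=12, slack=4)
Line 2: ['rain', 'tomato', 'a'] (min_width=13, slack=3)
Line 3: ['orange', 'diamond'] (min_width=14, slack=2)
Line 4: ['forest', 'in', 'system'] (min_width=16, slack=0)
Line 5: ['small', 'they', 'tree'] (min_width=15, slack=1)
Line 6: ['rock', 'sweet'] (min_width=10, slack=6)
Line 7: ['rectangle'] (min_width=9, slack=7)
Line 8: ['bedroom', 'in'] (min_width=10, slack=6)
Line 9: ['architect'] (min_width=9, slack=7)
Line 10: ['network', 'tired'] (min_width=13, slack=3)
Line 11: ['magnetic', 'rainbow'] (min_width=16, slack=0)
Line 12: ['storm', 'garden', 'bus'] (min_width=16, slack=0)
Line 13: ['good', 'have'] (min_width=9, slack=7)
Line 14: ['picture', 'dolphin'] (min_width=15, slack=1)
Total lines: 14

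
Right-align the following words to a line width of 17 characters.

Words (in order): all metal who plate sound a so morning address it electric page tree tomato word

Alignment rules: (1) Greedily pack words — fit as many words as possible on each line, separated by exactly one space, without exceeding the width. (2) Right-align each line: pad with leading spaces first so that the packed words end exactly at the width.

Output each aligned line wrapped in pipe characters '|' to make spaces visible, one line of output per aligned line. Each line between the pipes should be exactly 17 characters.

Answer: |    all metal who|
| plate sound a so|
|  morning address|
| it electric page|
| tree tomato word|

Derivation:
Line 1: ['all', 'metal', 'who'] (min_width=13, slack=4)
Line 2: ['plate', 'sound', 'a', 'so'] (min_width=16, slack=1)
Line 3: ['morning', 'address'] (min_width=15, slack=2)
Line 4: ['it', 'electric', 'page'] (min_width=16, slack=1)
Line 5: ['tree', 'tomato', 'word'] (min_width=16, slack=1)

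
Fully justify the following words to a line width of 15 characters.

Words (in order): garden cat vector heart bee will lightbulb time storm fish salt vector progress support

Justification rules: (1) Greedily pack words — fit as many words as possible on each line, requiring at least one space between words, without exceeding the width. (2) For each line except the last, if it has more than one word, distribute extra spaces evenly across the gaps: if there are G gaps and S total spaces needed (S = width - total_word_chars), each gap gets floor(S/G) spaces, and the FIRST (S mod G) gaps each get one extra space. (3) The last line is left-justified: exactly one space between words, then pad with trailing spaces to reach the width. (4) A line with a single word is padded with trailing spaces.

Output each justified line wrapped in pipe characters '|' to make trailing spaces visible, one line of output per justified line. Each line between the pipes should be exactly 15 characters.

Answer: |garden      cat|
|vector    heart|
|bee        will|
|lightbulb  time|
|storm fish salt|
|vector progress|
|support        |

Derivation:
Line 1: ['garden', 'cat'] (min_width=10, slack=5)
Line 2: ['vector', 'heart'] (min_width=12, slack=3)
Line 3: ['bee', 'will'] (min_width=8, slack=7)
Line 4: ['lightbulb', 'time'] (min_width=14, slack=1)
Line 5: ['storm', 'fish', 'salt'] (min_width=15, slack=0)
Line 6: ['vector', 'progress'] (min_width=15, slack=0)
Line 7: ['support'] (min_width=7, slack=8)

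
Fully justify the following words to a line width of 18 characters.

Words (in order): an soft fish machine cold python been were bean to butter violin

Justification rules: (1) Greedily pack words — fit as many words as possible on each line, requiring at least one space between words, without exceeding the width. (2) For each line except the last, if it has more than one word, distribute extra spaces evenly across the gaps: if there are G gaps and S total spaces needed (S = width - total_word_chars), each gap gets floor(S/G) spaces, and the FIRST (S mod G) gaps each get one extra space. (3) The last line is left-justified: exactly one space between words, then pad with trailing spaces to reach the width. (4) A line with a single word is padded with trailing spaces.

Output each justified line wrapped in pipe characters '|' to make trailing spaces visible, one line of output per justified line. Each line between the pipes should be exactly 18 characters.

Answer: |an    soft    fish|
|machine       cold|
|python  been  were|
|bean   to   butter|
|violin            |

Derivation:
Line 1: ['an', 'soft', 'fish'] (min_width=12, slack=6)
Line 2: ['machine', 'cold'] (min_width=12, slack=6)
Line 3: ['python', 'been', 'were'] (min_width=16, slack=2)
Line 4: ['bean', 'to', 'butter'] (min_width=14, slack=4)
Line 5: ['violin'] (min_width=6, slack=12)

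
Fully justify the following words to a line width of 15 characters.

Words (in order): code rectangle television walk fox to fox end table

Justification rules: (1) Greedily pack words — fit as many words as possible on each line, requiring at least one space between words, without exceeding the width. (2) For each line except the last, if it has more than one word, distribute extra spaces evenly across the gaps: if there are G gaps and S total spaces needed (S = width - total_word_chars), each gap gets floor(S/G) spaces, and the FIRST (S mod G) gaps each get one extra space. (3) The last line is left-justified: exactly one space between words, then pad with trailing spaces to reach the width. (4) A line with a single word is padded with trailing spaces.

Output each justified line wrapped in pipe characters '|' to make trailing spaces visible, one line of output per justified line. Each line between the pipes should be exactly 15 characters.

Answer: |code  rectangle|
|television walk|
|fox  to fox end|
|table          |

Derivation:
Line 1: ['code', 'rectangle'] (min_width=14, slack=1)
Line 2: ['television', 'walk'] (min_width=15, slack=0)
Line 3: ['fox', 'to', 'fox', 'end'] (min_width=14, slack=1)
Line 4: ['table'] (min_width=5, slack=10)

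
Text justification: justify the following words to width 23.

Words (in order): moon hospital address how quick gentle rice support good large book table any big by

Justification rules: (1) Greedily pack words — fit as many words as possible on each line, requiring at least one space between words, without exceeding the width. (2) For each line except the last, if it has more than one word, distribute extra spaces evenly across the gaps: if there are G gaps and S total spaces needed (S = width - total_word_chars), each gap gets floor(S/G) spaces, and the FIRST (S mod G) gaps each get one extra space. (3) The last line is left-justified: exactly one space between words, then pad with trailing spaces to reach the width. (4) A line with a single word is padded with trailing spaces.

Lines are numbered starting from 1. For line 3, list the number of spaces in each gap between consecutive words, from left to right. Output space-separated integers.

Answer: 1 1 1

Derivation:
Line 1: ['moon', 'hospital', 'address'] (min_width=21, slack=2)
Line 2: ['how', 'quick', 'gentle', 'rice'] (min_width=21, slack=2)
Line 3: ['support', 'good', 'large', 'book'] (min_width=23, slack=0)
Line 4: ['table', 'any', 'big', 'by'] (min_width=16, slack=7)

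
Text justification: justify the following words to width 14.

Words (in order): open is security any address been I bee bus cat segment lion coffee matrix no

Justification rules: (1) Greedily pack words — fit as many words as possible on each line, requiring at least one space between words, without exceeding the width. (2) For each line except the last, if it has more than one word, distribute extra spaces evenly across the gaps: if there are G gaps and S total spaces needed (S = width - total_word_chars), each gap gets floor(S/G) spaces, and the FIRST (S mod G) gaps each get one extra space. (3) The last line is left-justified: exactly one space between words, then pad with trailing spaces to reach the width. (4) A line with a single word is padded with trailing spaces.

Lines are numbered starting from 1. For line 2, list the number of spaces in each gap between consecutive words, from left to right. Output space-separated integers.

Answer: 3

Derivation:
Line 1: ['open', 'is'] (min_width=7, slack=7)
Line 2: ['security', 'any'] (min_width=12, slack=2)
Line 3: ['address', 'been', 'I'] (min_width=14, slack=0)
Line 4: ['bee', 'bus', 'cat'] (min_width=11, slack=3)
Line 5: ['segment', 'lion'] (min_width=12, slack=2)
Line 6: ['coffee', 'matrix'] (min_width=13, slack=1)
Line 7: ['no'] (min_width=2, slack=12)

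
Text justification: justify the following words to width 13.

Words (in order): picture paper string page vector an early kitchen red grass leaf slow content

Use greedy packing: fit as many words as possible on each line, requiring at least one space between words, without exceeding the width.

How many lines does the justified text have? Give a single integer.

Line 1: ['picture', 'paper'] (min_width=13, slack=0)
Line 2: ['string', 'page'] (min_width=11, slack=2)
Line 3: ['vector', 'an'] (min_width=9, slack=4)
Line 4: ['early', 'kitchen'] (min_width=13, slack=0)
Line 5: ['red', 'grass'] (min_width=9, slack=4)
Line 6: ['leaf', 'slow'] (min_width=9, slack=4)
Line 7: ['content'] (min_width=7, slack=6)
Total lines: 7

Answer: 7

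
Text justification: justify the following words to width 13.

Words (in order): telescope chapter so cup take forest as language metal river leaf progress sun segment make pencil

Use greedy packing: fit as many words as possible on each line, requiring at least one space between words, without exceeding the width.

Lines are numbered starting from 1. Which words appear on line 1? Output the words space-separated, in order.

Answer: telescope

Derivation:
Line 1: ['telescope'] (min_width=9, slack=4)
Line 2: ['chapter', 'so'] (min_width=10, slack=3)
Line 3: ['cup', 'take'] (min_width=8, slack=5)
Line 4: ['forest', 'as'] (min_width=9, slack=4)
Line 5: ['language'] (min_width=8, slack=5)
Line 6: ['metal', 'river'] (min_width=11, slack=2)
Line 7: ['leaf', 'progress'] (min_width=13, slack=0)
Line 8: ['sun', 'segment'] (min_width=11, slack=2)
Line 9: ['make', 'pencil'] (min_width=11, slack=2)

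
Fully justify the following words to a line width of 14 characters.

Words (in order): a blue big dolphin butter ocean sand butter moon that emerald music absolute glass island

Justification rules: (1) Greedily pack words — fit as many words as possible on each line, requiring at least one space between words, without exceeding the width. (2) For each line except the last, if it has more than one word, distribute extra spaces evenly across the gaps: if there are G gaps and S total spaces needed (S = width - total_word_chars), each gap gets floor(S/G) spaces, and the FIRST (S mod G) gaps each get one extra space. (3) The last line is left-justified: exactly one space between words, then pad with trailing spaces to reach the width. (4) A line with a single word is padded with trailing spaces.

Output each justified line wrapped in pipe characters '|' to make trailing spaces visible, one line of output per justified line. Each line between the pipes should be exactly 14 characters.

Line 1: ['a', 'blue', 'big'] (min_width=10, slack=4)
Line 2: ['dolphin', 'butter'] (min_width=14, slack=0)
Line 3: ['ocean', 'sand'] (min_width=10, slack=4)
Line 4: ['butter', 'moon'] (min_width=11, slack=3)
Line 5: ['that', 'emerald'] (min_width=12, slack=2)
Line 6: ['music', 'absolute'] (min_width=14, slack=0)
Line 7: ['glass', 'island'] (min_width=12, slack=2)

Answer: |a   blue   big|
|dolphin butter|
|ocean     sand|
|butter    moon|
|that   emerald|
|music absolute|
|glass island  |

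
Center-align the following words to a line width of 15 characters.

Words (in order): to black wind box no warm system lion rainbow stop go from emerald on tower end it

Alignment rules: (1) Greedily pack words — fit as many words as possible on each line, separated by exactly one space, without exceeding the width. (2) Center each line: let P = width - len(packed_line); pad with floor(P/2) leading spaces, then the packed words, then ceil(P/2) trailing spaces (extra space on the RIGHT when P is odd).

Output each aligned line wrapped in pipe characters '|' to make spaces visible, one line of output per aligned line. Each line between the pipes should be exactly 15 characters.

Line 1: ['to', 'black', 'wind'] (min_width=13, slack=2)
Line 2: ['box', 'no', 'warm'] (min_width=11, slack=4)
Line 3: ['system', 'lion'] (min_width=11, slack=4)
Line 4: ['rainbow', 'stop', 'go'] (min_width=15, slack=0)
Line 5: ['from', 'emerald', 'on'] (min_width=15, slack=0)
Line 6: ['tower', 'end', 'it'] (min_width=12, slack=3)

Answer: | to black wind |
|  box no warm  |
|  system lion  |
|rainbow stop go|
|from emerald on|
| tower end it  |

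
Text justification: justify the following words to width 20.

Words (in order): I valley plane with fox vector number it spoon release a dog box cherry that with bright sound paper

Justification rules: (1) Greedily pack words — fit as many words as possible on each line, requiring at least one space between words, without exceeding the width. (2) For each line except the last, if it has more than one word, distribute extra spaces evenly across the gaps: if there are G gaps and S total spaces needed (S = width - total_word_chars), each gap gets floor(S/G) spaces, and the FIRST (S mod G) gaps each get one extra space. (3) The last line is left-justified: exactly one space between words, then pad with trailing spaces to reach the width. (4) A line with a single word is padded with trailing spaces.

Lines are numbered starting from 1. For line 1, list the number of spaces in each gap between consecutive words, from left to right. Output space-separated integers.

Answer: 2 1 1

Derivation:
Line 1: ['I', 'valley', 'plane', 'with'] (min_width=19, slack=1)
Line 2: ['fox', 'vector', 'number', 'it'] (min_width=20, slack=0)
Line 3: ['spoon', 'release', 'a', 'dog'] (min_width=19, slack=1)
Line 4: ['box', 'cherry', 'that', 'with'] (min_width=20, slack=0)
Line 5: ['bright', 'sound', 'paper'] (min_width=18, slack=2)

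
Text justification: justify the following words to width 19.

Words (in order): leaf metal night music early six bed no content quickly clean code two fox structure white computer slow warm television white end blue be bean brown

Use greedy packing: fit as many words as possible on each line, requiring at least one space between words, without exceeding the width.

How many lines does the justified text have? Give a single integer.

Line 1: ['leaf', 'metal', 'night'] (min_width=16, slack=3)
Line 2: ['music', 'early', 'six', 'bed'] (min_width=19, slack=0)
Line 3: ['no', 'content', 'quickly'] (min_width=18, slack=1)
Line 4: ['clean', 'code', 'two', 'fox'] (min_width=18, slack=1)
Line 5: ['structure', 'white'] (min_width=15, slack=4)
Line 6: ['computer', 'slow', 'warm'] (min_width=18, slack=1)
Line 7: ['television', 'white'] (min_width=16, slack=3)
Line 8: ['end', 'blue', 'be', 'bean'] (min_width=16, slack=3)
Line 9: ['brown'] (min_width=5, slack=14)
Total lines: 9

Answer: 9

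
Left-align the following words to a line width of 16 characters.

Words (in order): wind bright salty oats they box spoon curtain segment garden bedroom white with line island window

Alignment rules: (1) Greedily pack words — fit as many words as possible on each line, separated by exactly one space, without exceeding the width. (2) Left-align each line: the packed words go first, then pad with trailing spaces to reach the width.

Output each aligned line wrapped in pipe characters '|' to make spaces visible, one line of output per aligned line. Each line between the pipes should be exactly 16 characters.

Answer: |wind bright     |
|salty oats they |
|box spoon       |
|curtain segment |
|garden bedroom  |
|white with line |
|island window   |

Derivation:
Line 1: ['wind', 'bright'] (min_width=11, slack=5)
Line 2: ['salty', 'oats', 'they'] (min_width=15, slack=1)
Line 3: ['box', 'spoon'] (min_width=9, slack=7)
Line 4: ['curtain', 'segment'] (min_width=15, slack=1)
Line 5: ['garden', 'bedroom'] (min_width=14, slack=2)
Line 6: ['white', 'with', 'line'] (min_width=15, slack=1)
Line 7: ['island', 'window'] (min_width=13, slack=3)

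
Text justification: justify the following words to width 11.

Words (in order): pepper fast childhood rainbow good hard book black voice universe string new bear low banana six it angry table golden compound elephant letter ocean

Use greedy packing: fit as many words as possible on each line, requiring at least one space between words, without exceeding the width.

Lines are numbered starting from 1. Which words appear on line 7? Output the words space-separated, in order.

Answer: universe

Derivation:
Line 1: ['pepper', 'fast'] (min_width=11, slack=0)
Line 2: ['childhood'] (min_width=9, slack=2)
Line 3: ['rainbow'] (min_width=7, slack=4)
Line 4: ['good', 'hard'] (min_width=9, slack=2)
Line 5: ['book', 'black'] (min_width=10, slack=1)
Line 6: ['voice'] (min_width=5, slack=6)
Line 7: ['universe'] (min_width=8, slack=3)
Line 8: ['string', 'new'] (min_width=10, slack=1)
Line 9: ['bear', 'low'] (min_width=8, slack=3)
Line 10: ['banana', 'six'] (min_width=10, slack=1)
Line 11: ['it', 'angry'] (min_width=8, slack=3)
Line 12: ['table'] (min_width=5, slack=6)
Line 13: ['golden'] (min_width=6, slack=5)
Line 14: ['compound'] (min_width=8, slack=3)
Line 15: ['elephant'] (min_width=8, slack=3)
Line 16: ['letter'] (min_width=6, slack=5)
Line 17: ['ocean'] (min_width=5, slack=6)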